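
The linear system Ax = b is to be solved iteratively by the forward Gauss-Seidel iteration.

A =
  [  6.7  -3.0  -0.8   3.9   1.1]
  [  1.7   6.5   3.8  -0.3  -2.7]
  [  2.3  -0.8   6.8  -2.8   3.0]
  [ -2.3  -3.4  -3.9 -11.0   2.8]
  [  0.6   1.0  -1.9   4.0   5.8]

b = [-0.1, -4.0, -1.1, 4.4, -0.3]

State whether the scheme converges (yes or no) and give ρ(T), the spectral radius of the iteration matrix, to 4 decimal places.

yes, ρ = 0.8247

Diagonal D = diag(6.7, 6.5, 6.8, -11, 5.8); L, U strict lower/upper.
Gauss-Seidel: T = -(D+L)⁻¹U, row 0 first, T[0,3] = -(3.9)/(6.7) = -0.5821; later rows by forward substitution.
  T[0,:] = [+0.0000 +0.4478 +0.1194 -0.5821 -0.1642]
  T[1,:] = [+0.0000 -0.1171 -0.6158 +0.1984 +0.4583]
  T[2,:] = [+0.0000 -0.1652 -0.1128 +0.6320 -0.3317]
  T[3,:] = [+0.0000 +0.0012 +0.2054 -0.1637 +0.2648]
  T[4,:] = [+0.0000 -0.0811 -0.0848 +0.3459 -0.3533]
eigenvalue magnitudes: 0.8247, 0.3090, 0.1629, 0.0684, 0.0000.
ρ = 0.8247; 0.8247 < 1: convergent.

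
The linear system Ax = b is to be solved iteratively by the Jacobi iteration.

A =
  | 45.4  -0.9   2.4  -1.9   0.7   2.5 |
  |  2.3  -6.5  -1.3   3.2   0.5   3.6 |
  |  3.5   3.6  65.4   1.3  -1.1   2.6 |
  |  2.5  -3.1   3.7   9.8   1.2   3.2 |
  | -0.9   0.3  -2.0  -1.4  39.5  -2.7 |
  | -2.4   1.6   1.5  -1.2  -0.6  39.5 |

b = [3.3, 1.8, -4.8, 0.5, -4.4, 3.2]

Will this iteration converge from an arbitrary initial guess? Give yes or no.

Write A = D+L+U with D = diag(45.4, -6.5, 65.4, 9.8, 39.5, 39.5).
Jacobi T = -D⁻¹(L+U): T[2,0] = -(3.5)/(65.4) = -0.0535; T[2,2] = 0.
  T[0,:] = [+0.0000  +0.0198  -0.0529  +0.0419  -0.0154  -0.0551]
  T[1,:] = [+0.3538  +0.0000  -0.2000  +0.4923  +0.0769  +0.5538]
  T[2,:] = [-0.0535  -0.0550  +0.0000  -0.0199  +0.0168  -0.0398]
  T[3,:] = [-0.2551  +0.3163  -0.3776  +0.0000  -0.1224  -0.3265]
  T[4,:] = [+0.0228  -0.0076  +0.0506  +0.0354  +0.0000  +0.0684]
  T[5,:] = [+0.0608  -0.0405  -0.0380  +0.0304  +0.0152  +0.0000]
|eigenvalues of T|: 0.4536, 0.2454, 0.2454, 0.0456, 0.0456, 0.0065.
spectral radius ρ = 0.4536; 0.4536 < 1 ⇒ converges.

yes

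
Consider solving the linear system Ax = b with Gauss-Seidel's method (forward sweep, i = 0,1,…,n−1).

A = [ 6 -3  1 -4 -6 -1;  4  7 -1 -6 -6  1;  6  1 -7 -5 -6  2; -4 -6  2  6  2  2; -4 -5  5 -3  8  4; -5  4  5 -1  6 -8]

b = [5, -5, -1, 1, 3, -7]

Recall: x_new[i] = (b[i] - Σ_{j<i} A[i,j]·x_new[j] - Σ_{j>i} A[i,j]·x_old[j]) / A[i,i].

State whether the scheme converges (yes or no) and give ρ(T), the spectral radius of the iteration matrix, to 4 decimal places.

no, ρ = 1.5196

Split A = D + L + U, D = diag(6, 7, -7, 6, 8, -8).
GS T = -(D+L)⁻¹U: row 0 first, T[0,4] = -(-6)/(6) = +1.0000; later rows by forward substitution.
  T[0,:] = [+0.0000  +0.5000  -0.1667  +0.6667  +1.0000  +0.1667]
  T[1,:] = [+0.0000  -0.2857  +0.2381  +0.4762  +0.2857  -0.2381]
  T[2,:] = [+0.0000  +0.3878  -0.1088  -0.0748  +0.0408  +0.3946]
  T[3,:] = [+0.0000  -0.0816  +0.1633  +0.9456  +0.6054  -0.5918]
  T[4,:] = [+0.0000  -0.2015  +0.1947  +1.0323  +0.8801  -1.0340]
  T[5,:] = [+0.0000  -0.3540  +0.2808  +0.4307  +0.1278  -0.6781]
|eigenvalues of T|: 1.5196, 0.8085, 0.2463, 0.2006, 0.0875, 0.0000.
spectral radius ρ = 1.5196; 1.5196 > 1 ⇒ diverges.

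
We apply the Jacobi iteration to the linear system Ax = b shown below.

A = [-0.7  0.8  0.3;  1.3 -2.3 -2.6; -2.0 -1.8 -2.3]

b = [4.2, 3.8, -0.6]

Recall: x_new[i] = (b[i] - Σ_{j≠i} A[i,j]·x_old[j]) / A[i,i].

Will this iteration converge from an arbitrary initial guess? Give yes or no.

Diagonal D = diag(-0.7, -2.3, -2.3); L, U strict lower/upper.
Jacobi T = -D⁻¹(L+U): T[1,2] = -(-2.6)/(-2.3) = -1.1304; T[1,1] = 0.
  T[0,:] = [+0.0000, +1.1429, +0.4286]
  T[1,:] = [+0.5652, +0.0000, -1.1304]
  T[2,:] = [-0.8696, -0.7826, +0.0000]
eigenvalue magnitudes: 1.3585, 0.8291, 0.8291.
ρ = 1.3585; 1.3585 > 1 ⇒ diverges.

no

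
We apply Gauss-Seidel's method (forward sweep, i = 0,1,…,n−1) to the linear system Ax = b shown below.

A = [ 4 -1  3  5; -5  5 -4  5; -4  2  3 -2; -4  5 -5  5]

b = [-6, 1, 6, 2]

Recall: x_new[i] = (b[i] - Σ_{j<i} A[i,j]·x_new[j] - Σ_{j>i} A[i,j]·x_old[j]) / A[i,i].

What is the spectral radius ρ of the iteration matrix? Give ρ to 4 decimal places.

1.4015

Let D = diag(4, 5, 3, 5); L, U the strict triangles.
T_GS = -(D+L)⁻¹U: row 0 first, T[0,1] = -(-1)/(4) = +0.2500; later rows by forward substitution.
  T[0,:] = [+0.0000  +0.2500  -0.7500  -1.2500]
  T[1,:] = [+0.0000  +0.2500  +0.0500  -2.2500]
  T[2,:] = [+0.0000  +0.1667  -1.0333  +0.5000]
  T[3,:] = [+0.0000  +0.1167  -1.6833  +1.7500]
moduli |λ_i(T)| = 1.4015, 0.2759, 0.2759, 0.0000.
ρ = 1.4015; 1.4015 > 1: divergent.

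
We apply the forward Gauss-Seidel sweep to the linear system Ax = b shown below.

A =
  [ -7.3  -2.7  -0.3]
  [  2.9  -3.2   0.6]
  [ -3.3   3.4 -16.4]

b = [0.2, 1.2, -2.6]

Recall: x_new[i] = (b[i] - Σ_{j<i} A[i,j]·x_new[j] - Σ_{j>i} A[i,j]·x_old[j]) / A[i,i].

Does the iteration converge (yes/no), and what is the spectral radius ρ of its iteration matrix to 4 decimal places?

A = D + L + U where D = diag(-7.3, -3.2, -16.4).
T_GS = -(D+L)⁻¹U: row 0 first, T[0,2] = -(-0.3)/(-7.3) = -0.0411; later rows by forward substitution.
  T[0,:] = [+0.0000  -0.3699  -0.0411]
  T[1,:] = [+0.0000  -0.3352  +0.1503]
  T[2,:] = [+0.0000  +0.0049  +0.0394]
moduli |λ_i(T)| = 0.3372, 0.0414, 0.0000.
ρ(T) = max|λ| = 0.3372; 0.3372 < 1: convergent.

yes, ρ = 0.3372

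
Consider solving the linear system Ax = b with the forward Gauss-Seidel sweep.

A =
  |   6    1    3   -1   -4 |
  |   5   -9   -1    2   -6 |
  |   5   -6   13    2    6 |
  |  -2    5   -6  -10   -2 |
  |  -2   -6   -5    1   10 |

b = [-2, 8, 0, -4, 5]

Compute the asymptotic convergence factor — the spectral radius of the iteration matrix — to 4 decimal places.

0.8389

Split A = D + L + U, D = diag(6, -9, 13, -10, 10).
Gauss-Seidel: T = -(D+L)⁻¹U, row 0 first, T[0,2] = -(3)/(6) = -0.5000; later rows by forward substitution.
  T[0,:] = [+0.0000  -0.1667  -0.5000  +0.1667  +0.6667]
  T[1,:] = [+0.0000  -0.0926  -0.3889  +0.3148  -0.2963]
  T[2,:] = [+0.0000  +0.0214  +0.0128  -0.0726  -0.8547]
  T[3,:] = [+0.0000  -0.0258  -0.1021  +0.1677  +0.0313]
  T[4,:] = [+0.0000  -0.0756  -0.3167  +0.1691  -0.4749]
|roots of det(T-λI)|: 0.8389, 0.3604, 0.0872, 0.0043, 0.0000.
ρ(T) = max|λ| = 0.8389; 0.8389 < 1 ⇒ converges.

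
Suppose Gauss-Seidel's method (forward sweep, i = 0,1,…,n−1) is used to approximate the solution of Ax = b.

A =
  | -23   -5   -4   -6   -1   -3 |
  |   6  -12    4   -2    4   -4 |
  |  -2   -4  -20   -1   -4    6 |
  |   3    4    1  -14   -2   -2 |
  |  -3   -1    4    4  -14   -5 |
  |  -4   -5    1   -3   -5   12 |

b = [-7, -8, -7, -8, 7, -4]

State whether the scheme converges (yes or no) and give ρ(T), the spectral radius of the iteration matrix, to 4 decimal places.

Split A = D + L + U, D = diag(-23, -12, -20, -14, -14, 12).
Gauss-Seidel: T = -(D+L)⁻¹U, row 0 first, T[0,2] = -(-4)/(-23) = -0.1739; later rows by forward substitution.
  T[0,:] = [+0.0000  -0.2174  -0.1739  -0.2609  -0.0435  -0.1304]
  T[1,:] = [+0.0000  -0.1087  +0.2464  -0.2971  +0.3116  -0.3986]
  T[2,:] = [+0.0000  +0.0435  -0.0319  +0.0355  -0.2580  +0.3928]
  T[3,:] = [+0.0000  -0.0745  +0.0308  -0.1383  -0.0816  -0.2566]
  T[4,:] = [+0.0000  +0.0455  +0.0194  +0.0478  -0.1100  -0.2618]
  T[5,:] = [+0.0000  -0.1211  +0.0631  -0.2284  +0.0706  -0.4155]
|eigenvalues of T|: 0.7081, 0.2028, 0.1177, 0.1177, 0.0310, 0.0000.
ρ = 0.7081; 0.7081 < 1 ⇒ converges.

yes, ρ = 0.7081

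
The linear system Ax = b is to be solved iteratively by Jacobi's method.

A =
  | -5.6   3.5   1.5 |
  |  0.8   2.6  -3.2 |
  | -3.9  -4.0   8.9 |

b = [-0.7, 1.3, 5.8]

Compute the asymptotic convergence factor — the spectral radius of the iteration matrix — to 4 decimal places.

0.9007

Let D = diag(-5.6, 2.6, 8.9); L, U the strict triangles.
T_J = -D⁻¹(L+U): T[1,2] = -(-3.2)/(2.6) = +1.2308; T[1,1] = 0.
  T[0,:] = [+0.0000, +0.6250, +0.2679]
  T[1,:] = [-0.3077, +0.0000, +1.2308]
  T[2,:] = [+0.4382, +0.4494, +0.0000]
|roots of det(T-λI)|: 0.9007, 0.5772, 0.5772.
ρ = 0.9007; 0.9007 < 1 ⇒ converges.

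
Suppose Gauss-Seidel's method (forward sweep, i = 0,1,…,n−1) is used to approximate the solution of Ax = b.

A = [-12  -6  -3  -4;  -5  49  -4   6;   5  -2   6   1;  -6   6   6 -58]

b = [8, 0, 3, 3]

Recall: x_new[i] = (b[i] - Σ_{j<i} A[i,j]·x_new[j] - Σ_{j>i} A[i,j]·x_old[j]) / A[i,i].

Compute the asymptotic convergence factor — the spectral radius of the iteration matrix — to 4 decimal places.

0.2633

Write A = D+L+U with D = diag(-12, 49, 6, -58).
Gauss-Seidel: T = -(D+L)⁻¹U, row 0 first, T[0,3] = -(-4)/(-12) = -0.3333; later rows by forward substitution.
  T[0,:] = [+0.0000  -0.5000  -0.2500  -0.3333]
  T[1,:] = [+0.0000  -0.0510  +0.0561  -0.1565]
  T[2,:] = [+0.0000  +0.3997  +0.2270  +0.0590]
  T[3,:] = [+0.0000  +0.0878  +0.0552  +0.0244]
eigenvalue magnitudes: 0.2633, 0.0920, 0.0291, 0.0000.
ρ(T) = max|λ| = 0.2633; 0.2633 < 1 ⇒ converges.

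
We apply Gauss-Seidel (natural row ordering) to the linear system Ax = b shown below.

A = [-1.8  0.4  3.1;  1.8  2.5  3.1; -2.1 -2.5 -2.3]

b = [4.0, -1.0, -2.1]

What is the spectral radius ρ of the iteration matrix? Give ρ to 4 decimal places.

A = D + L + U where D = diag(-1.8, 2.5, -2.3).
Gauss-Seidel: T = -(D+L)⁻¹U, row 0 first, T[0,1] = -(0.4)/(-1.8) = +0.2222; later rows by forward substitution.
  T[0,:] = [+0.0000  +0.2222  +1.7222]
  T[1,:] = [+0.0000  -0.1600  -2.4800]
  T[2,:] = [+0.0000  -0.0290  +1.1232]
|eigenvalues of T|: 1.1770, 0.2138, 0.0000.
ρ(T) = max|λ| = 1.1770; 1.1770 > 1: divergent.

1.1770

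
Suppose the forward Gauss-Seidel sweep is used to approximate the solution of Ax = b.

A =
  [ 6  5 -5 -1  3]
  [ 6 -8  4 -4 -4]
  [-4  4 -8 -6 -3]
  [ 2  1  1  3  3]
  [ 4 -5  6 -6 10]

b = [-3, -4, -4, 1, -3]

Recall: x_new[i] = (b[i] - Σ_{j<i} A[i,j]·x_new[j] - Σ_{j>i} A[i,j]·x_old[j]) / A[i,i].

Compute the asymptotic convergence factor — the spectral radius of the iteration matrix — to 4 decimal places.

1.1924

A = D + L + U where D = diag(6, -8, -8, 3, 10).
T_GS = -(D+L)⁻¹U: row 0 first, T[0,3] = -(-1)/(6) = +0.1667; later rows by forward substitution.
  T[0,:] = [+0.0000  -0.8333  +0.8333  +0.1667  -0.5000]
  T[1,:] = [+0.0000  -0.6250  +1.1250  -0.3750  -0.8750]
  T[2,:] = [+0.0000  +0.1042  +0.1458  -1.0208  -0.5625]
  T[3,:] = [+0.0000  +0.7292  -0.9792  +0.3542  -0.1875]
  T[4,:] = [+0.0000  +0.3958  -0.4458  +0.5708  -0.0125]
moduli |λ_i(T)| = 1.1924, 0.7664, 0.3698, 0.3698, 0.0000.
ρ = 1.1924; 1.1924 > 1: divergent.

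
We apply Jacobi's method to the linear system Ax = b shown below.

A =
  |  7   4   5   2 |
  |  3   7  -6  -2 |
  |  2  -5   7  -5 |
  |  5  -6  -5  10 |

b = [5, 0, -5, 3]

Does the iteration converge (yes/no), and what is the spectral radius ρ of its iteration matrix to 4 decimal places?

no, ρ = 1.6210

Split A = D + L + U, D = diag(7, 7, 7, 10).
Jacobi: T = -D⁻¹(L+U), T[3,1] = -(-6)/(10) = +0.6000; T[3,3] = 0.
  T[0,:] = [+0.0000 -0.5714 -0.7143 -0.2857]
  T[1,:] = [-0.4286 +0.0000 +0.8571 +0.2857]
  T[2,:] = [-0.2857 +0.7143 +0.0000 +0.7143]
  T[3,:] = [-0.5000 +0.6000 +0.5000 +0.0000]
moduli |λ_i(T)| = 1.6210, 0.6525, 0.5128, 0.5128.
ρ = 1.6210; 1.6210 > 1 ⇒ diverges.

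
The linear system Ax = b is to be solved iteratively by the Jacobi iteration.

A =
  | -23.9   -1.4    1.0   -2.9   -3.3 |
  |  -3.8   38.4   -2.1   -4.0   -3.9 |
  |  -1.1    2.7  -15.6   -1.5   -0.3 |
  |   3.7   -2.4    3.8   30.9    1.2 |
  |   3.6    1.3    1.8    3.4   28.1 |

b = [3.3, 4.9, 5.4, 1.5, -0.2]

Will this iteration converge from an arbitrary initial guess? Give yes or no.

Write A = D+L+U with D = diag(-23.9, 38.4, -15.6, 30.9, 28.1).
Jacobi: T = -D⁻¹(L+U), T[2,4] = -(-0.3)/(-15.6) = -0.0192; T[2,2] = 0.
  T[0,:] = [+0.0000  -0.0586  +0.0418  -0.1213  -0.1381]
  T[1,:] = [+0.0990  +0.0000  +0.0547  +0.1042  +0.1016]
  T[2,:] = [-0.0705  +0.1731  +0.0000  -0.0962  -0.0192]
  T[3,:] = [-0.1197  +0.0777  -0.1230  +0.0000  -0.0388]
  T[4,:] = [-0.1281  -0.0463  -0.0641  -0.1210  +0.0000]
moduli |λ_i(T)| = 0.2836, 0.1392, 0.0701, 0.0701, 0.0099.
ρ = 0.2836; 0.2836 < 1 ⇒ converges.

yes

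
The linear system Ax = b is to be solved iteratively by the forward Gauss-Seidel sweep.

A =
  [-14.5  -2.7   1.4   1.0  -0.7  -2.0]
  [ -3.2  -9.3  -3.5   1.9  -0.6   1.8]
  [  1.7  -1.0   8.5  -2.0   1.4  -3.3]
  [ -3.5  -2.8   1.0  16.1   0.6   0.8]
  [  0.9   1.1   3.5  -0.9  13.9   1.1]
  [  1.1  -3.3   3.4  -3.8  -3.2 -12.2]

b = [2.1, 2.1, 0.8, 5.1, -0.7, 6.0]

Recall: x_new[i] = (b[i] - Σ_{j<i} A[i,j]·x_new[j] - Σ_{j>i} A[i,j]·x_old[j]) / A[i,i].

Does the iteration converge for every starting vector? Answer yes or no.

Let D = diag(-14.5, -9.3, 8.5, 16.1, 13.9, -12.2); L, U the strict triangles.
T_GS = -(D+L)⁻¹U: row 0 first, T[0,1] = -(-2.7)/(-14.5) = -0.1862; later rows by forward substitution.
  T[0,:] = [+0.0000  -0.1862  +0.0966  +0.0690  -0.0483  -0.1379]
  T[1,:] = [+0.0000  +0.0641  -0.4096  +0.1806  -0.0479  +0.2410]
  T[2,:] = [+0.0000  +0.0448  -0.0675  +0.2427  -0.1607  +0.4442]
  T[3,:] = [+0.0000  -0.0321  -0.0460  +0.0313  -0.0461  -0.0653]
  T[4,:] = [+0.0000  -0.0064  +0.0402  -0.0779  +0.0444  -0.2054]
  T[5,:] = [+0.0000  -0.0100  +0.1045  +0.0357  -0.0335  +0.1204]
eigenvalue magnitudes: 0.2739, 0.1355, 0.1355, 0.0295, 0.0295, 0.0000.
spectral radius ρ = 0.2739; 0.2739 < 1: convergent.

yes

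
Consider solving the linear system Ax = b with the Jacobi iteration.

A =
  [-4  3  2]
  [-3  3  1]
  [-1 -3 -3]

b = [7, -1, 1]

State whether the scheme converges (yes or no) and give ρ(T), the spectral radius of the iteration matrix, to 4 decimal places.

A = D + L + U where D = diag(-4, 3, -3).
Jacobi: T = -D⁻¹(L+U), T[2,1] = -(-3)/(-3) = -1.0000; T[2,2] = 0.
  T[0,:] = [+0.0000  +0.7500  +0.5000]
  T[1,:] = [+1.0000  +0.0000  -0.3333]
  T[2,:] = [-0.3333  -1.0000  +0.0000]
|roots of det(T-λI)|: 1.1333, 0.6064, 0.6064.
spectral radius ρ = 1.1333; 1.1333 > 1 ⇒ diverges.

no, ρ = 1.1333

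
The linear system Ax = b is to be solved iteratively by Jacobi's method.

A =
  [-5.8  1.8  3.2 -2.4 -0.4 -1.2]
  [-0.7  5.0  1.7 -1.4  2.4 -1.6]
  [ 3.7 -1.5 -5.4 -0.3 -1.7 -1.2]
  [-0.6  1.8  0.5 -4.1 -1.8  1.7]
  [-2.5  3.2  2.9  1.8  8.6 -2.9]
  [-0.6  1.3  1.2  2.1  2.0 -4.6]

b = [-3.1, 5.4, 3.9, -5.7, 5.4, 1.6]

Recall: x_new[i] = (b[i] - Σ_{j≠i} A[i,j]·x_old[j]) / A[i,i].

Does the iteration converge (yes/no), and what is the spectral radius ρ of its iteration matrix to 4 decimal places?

no, ρ = 1.1336

Write A = D+L+U with D = diag(-5.8, 5, -5.4, -4.1, 8.6, -4.6).
Jacobi: T = -D⁻¹(L+U), T[2,1] = -(-1.5)/(-5.4) = -0.2778; T[2,2] = 0.
  T[0,:] = [+0.0000 +0.3103 +0.5517 -0.4138 -0.0690 -0.2069]
  T[1,:] = [+0.1400 +0.0000 -0.3400 +0.2800 -0.4800 +0.3200]
  T[2,:] = [+0.6852 -0.2778 +0.0000 -0.0556 -0.3148 -0.2222]
  T[3,:] = [-0.1463 +0.4390 +0.1220 +0.0000 -0.4390 +0.4146]
  T[4,:] = [+0.2907 -0.3721 -0.3372 -0.2093 +0.0000 +0.3372]
  T[5,:] = [-0.1304 +0.2826 +0.2609 +0.4565 +0.4348 +0.0000]
|λ(T)| sorted: 1.1336, 0.8356, 0.6794, 0.4976, 0.4976, 0.0083.
spectral radius ρ = 1.1336; 1.1336 > 1, so it fails to converge.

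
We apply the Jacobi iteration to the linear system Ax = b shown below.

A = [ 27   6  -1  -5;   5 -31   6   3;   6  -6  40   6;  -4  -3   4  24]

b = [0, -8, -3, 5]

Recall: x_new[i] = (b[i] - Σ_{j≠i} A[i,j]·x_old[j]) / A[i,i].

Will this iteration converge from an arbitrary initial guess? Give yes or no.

Diagonal D = diag(27, -31, 40, 24); L, U strict lower/upper.
Jacobi: T = -D⁻¹(L+U), T[2,1] = -(-6)/(40) = +0.1500; T[2,2] = 0.
  T[0,:] = [+0.0000 -0.2222 +0.0370 +0.1852]
  T[1,:] = [+0.1613 +0.0000 +0.1935 +0.0968]
  T[2,:] = [-0.1500 +0.1500 +0.0000 -0.1500]
  T[3,:] = [+0.1667 +0.1250 -0.1667 +0.0000]
|eigenvalues of T|: 0.2507, 0.1936, 0.1936, 0.0890.
ρ(T) = max|λ| = 0.2507; 0.2507 < 1 ⇒ converges.

yes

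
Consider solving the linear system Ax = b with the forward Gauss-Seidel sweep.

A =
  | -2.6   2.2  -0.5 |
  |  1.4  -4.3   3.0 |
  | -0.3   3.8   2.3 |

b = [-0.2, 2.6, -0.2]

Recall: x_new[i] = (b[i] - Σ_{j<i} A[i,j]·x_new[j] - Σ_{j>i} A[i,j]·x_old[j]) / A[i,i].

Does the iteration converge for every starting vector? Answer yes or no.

A = D + L + U where D = diag(-2.6, -4.3, 2.3).
Gauss-Seidel: T = -(D+L)⁻¹U, row 0 first, T[0,2] = -(-0.5)/(-2.6) = -0.1923; later rows by forward substitution.
  T[0,:] = [+0.0000  +0.8462  -0.1923]
  T[1,:] = [+0.0000  +0.2755  +0.6351]
  T[2,:] = [+0.0000  -0.3448  -1.0743]
moduli |λ_i(T)| = 0.8858, 0.0869, 0.0000.
ρ = 0.8858; 0.8858 < 1: convergent.

yes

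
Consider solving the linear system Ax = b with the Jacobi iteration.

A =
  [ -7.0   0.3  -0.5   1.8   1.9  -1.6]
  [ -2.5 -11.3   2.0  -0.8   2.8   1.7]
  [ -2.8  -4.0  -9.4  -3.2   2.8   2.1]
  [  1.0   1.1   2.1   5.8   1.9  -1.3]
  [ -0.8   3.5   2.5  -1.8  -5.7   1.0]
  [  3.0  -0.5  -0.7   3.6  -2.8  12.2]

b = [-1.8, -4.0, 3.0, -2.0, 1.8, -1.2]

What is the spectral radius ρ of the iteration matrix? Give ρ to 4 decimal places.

A = D + L + U where D = diag(-7, -11.3, -9.4, 5.8, -5.7, 12.2).
T_J = -D⁻¹(L+U): T[0,2] = -(-0.5)/(-7) = -0.0714; T[0,0] = 0.
  T[0,:] = [+0.0000  +0.0429  -0.0714  +0.2571  +0.2714  -0.2286]
  T[1,:] = [-0.2212  +0.0000  +0.1770  -0.0708  +0.2478  +0.1504]
  T[2,:] = [-0.2979  -0.4255  +0.0000  -0.3404  +0.2979  +0.2234]
  T[3,:] = [-0.1724  -0.1897  -0.3621  +0.0000  -0.3276  +0.2241]
  T[4,:] = [-0.1404  +0.6140  +0.4386  -0.3158  +0.0000  +0.1754]
  T[5,:] = [-0.2459  +0.0410  +0.0574  -0.2951  +0.2295  +0.0000]
|λ(T)| sorted: 0.8254, 0.5680, 0.2746, 0.2746, 0.1441, 0.1441.
spectral radius ρ = 0.8254; 0.8254 < 1, so it converges for any x₀.

0.8254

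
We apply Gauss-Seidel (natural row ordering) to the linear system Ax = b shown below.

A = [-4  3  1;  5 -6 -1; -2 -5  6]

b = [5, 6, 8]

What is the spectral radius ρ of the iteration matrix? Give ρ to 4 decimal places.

Split A = D + L + U, D = diag(-4, -6, 6).
T_GS = -(D+L)⁻¹U: row 0 first, T[0,1] = -(3)/(-4) = +0.7500; later rows by forward substitution.
  T[0,:] = [+0.0000  +0.7500  +0.2500]
  T[1,:] = [+0.0000  +0.6250  +0.0417]
  T[2,:] = [+0.0000  +0.7708  +0.1181]
|roots of det(T-λI)|: 0.6820, 0.0611, 0.0000.
ρ(T) = max|λ| = 0.6820; 0.6820 < 1, so it converges for any x₀.

0.6820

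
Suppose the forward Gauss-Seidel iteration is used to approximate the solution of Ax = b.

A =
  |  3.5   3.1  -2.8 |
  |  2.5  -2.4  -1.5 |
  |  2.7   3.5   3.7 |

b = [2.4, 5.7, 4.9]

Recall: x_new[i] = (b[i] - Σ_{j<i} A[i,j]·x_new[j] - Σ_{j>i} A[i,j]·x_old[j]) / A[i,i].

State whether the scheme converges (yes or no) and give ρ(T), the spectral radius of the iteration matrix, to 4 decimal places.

no, ρ = 1.4187

Diagonal D = diag(3.5, -2.4, 3.7); L, U strict lower/upper.
GS T = -(D+L)⁻¹U: row 0 first, T[0,2] = -(-2.8)/(3.5) = +0.8000; later rows by forward substitution.
  T[0,:] = [+0.0000, -0.8857, +0.8000]
  T[1,:] = [+0.0000, -0.9226, +0.2083]
  T[2,:] = [+0.0000, +1.5191, -0.7809]
eigenvalue magnitudes: 1.4187, 0.2847, 0.0000.
ρ = 1.4187; 1.4187 > 1, so it fails to converge.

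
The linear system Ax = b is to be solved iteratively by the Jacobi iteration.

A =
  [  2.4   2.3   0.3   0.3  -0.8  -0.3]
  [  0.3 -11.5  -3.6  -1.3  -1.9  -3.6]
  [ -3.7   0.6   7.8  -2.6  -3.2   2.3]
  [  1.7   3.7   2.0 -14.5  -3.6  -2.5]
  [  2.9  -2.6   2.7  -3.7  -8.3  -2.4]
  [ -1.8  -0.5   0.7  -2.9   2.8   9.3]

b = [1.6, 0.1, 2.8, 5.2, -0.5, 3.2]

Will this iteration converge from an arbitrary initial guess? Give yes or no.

Split A = D + L + U, D = diag(2.4, -11.5, 7.8, -14.5, -8.3, 9.3).
T_J = -D⁻¹(L+U): T[1,4] = -(-1.9)/(-11.5) = -0.1652; T[1,1] = 0.
  T[0,:] = [+0.0000  -0.9583  -0.1250  -0.1250  +0.3333  +0.1250]
  T[1,:] = [+0.0261  +0.0000  -0.3130  -0.1130  -0.1652  -0.3130]
  T[2,:] = [+0.4744  -0.0769  +0.0000  +0.3333  +0.4103  -0.2949]
  T[3,:] = [+0.1172  +0.2552  +0.1379  +0.0000  -0.2483  -0.1724]
  T[4,:] = [+0.3494  -0.3133  +0.3253  -0.4458  +0.0000  -0.2892]
  T[5,:] = [+0.1935  +0.0538  -0.0753  +0.3118  -0.3011  +0.0000]
moduli |λ_i(T)| = 0.8343, 0.6497, 0.5553, 0.5553, 0.2010, 0.2010.
ρ(T) = max|λ| = 0.8343; 0.8343 < 1: convergent.

yes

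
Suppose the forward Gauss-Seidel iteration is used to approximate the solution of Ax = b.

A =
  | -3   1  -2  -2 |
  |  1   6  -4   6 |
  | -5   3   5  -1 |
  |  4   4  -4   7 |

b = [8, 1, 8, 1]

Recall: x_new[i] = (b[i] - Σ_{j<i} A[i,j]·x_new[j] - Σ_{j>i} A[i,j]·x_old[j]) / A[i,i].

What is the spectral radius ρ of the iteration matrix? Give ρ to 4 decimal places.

Diagonal D = diag(-3, 6, 5, 7); L, U strict lower/upper.
GS T = -(D+L)⁻¹U: row 0 first, T[0,1] = -(1)/(-3) = +0.3333; later rows by forward substitution.
  T[0,:] = [+0.0000  +0.3333  -0.6667  -0.6667]
  T[1,:] = [+0.0000  -0.0556  +0.7778  -0.8889]
  T[2,:] = [+0.0000  +0.3667  -1.1333  +0.0667]
  T[3,:] = [+0.0000  +0.0508  -0.7111  +0.9270]
eigenvalue magnitudes: 1.2575, 0.9749, 0.0207, 0.0000.
ρ = 1.2575; 1.2575 > 1, so it fails to converge.

1.2575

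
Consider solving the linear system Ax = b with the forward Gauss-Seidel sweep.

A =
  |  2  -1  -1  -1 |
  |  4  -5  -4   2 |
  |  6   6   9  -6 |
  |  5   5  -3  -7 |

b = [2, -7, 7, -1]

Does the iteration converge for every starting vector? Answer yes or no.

no

Split A = D + L + U, D = diag(2, -5, 9, -7).
T_GS = -(D+L)⁻¹U: row 0 first, T[0,2] = -(-1)/(2) = +0.5000; later rows by forward substitution.
  T[0,:] = [+0.0000, +0.5000, +0.5000, +0.5000]
  T[1,:] = [+0.0000, +0.4000, -0.4000, +0.8000]
  T[2,:] = [+0.0000, -0.6000, -0.0667, -0.2000]
  T[3,:] = [+0.0000, +0.9000, +0.1000, +1.0143]
|λ(T)| sorted: 1.6575, 0.5277, 0.2178, 0.0000.
ρ(T) = max|λ| = 1.6575; 1.6575 > 1 ⇒ diverges.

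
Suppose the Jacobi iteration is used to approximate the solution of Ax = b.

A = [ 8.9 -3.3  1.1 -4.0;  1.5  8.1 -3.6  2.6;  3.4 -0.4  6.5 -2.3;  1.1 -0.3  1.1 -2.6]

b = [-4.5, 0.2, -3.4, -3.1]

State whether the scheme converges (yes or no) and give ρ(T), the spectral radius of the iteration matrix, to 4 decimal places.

Let D = diag(8.9, 8.1, 6.5, -2.6); L, U the strict triangles.
T_J = -D⁻¹(L+U): T[3,1] = -(-0.3)/(-2.6) = -0.1154; T[3,3] = 0.
  T[0,:] = [+0.0000 +0.3708 -0.1236 +0.4494]
  T[1,:] = [-0.1852 +0.0000 +0.4444 -0.3210]
  T[2,:] = [-0.5231 +0.0615 +0.0000 +0.3538]
  T[3,:] = [+0.4231 -0.1154 +0.4231 +0.0000]
eigenvalue magnitudes: 0.8865, 0.4412, 0.4412, 0.3690.
spectral radius ρ = 0.8865; 0.8865 < 1, so it converges for any x₀.

yes, ρ = 0.8865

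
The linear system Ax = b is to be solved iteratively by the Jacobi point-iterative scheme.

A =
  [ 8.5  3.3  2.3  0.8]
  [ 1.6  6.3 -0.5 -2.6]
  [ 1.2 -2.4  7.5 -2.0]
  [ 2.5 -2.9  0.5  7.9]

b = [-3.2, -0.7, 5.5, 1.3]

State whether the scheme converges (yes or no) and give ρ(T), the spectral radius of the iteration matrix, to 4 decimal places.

A = D + L + U where D = diag(8.5, 6.3, 7.5, 7.9).
Jacobi: T = -D⁻¹(L+U), T[0,3] = -(0.8)/(8.5) = -0.0941; T[0,0] = 0.
  T[0,:] = [+0.0000, -0.3882, -0.2706, -0.0941]
  T[1,:] = [-0.2540, +0.0000, +0.0794, +0.4127]
  T[2,:] = [-0.1600, +0.3200, +0.0000, +0.2667]
  T[3,:] = [-0.3165, +0.3671, -0.0633, +0.0000]
|eigenvalues of T|: 0.7133, 0.3721, 0.2240, 0.2240.
spectral radius ρ = 0.7133; 0.7133 < 1: convergent.

yes, ρ = 0.7133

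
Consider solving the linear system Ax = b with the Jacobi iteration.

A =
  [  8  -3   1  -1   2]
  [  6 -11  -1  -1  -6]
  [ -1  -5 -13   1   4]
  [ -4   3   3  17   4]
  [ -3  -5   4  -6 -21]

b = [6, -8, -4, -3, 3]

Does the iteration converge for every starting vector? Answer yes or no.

yes

Diagonal D = diag(8, -11, -13, 17, -21); L, U strict lower/upper.
Jacobi: T = -D⁻¹(L+U), T[2,3] = -(1)/(-13) = +0.0769; T[2,2] = 0.
  T[0,:] = [+0.0000, +0.3750, -0.1250, +0.1250, -0.2500]
  T[1,:] = [+0.5455, +0.0000, -0.0909, -0.0909, -0.5455]
  T[2,:] = [-0.0769, -0.3846, +0.0000, +0.0769, +0.3077]
  T[3,:] = [+0.2353, -0.1765, -0.1765, +0.0000, -0.2353]
  T[4,:] = [-0.1429, -0.2381, +0.1905, -0.2857, +0.0000]
|eigenvalues of T|: 0.8546, 0.6337, 0.1919, 0.1113, 0.1113.
ρ(T) = max|λ| = 0.8546; 0.8546 < 1: convergent.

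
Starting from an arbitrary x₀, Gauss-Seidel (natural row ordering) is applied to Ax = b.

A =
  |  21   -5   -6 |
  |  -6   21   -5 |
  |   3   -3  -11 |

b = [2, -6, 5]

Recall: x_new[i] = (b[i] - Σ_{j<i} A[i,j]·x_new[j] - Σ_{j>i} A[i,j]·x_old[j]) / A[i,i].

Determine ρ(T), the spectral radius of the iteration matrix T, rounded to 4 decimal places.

0.1571

Split A = D + L + U, D = diag(21, 21, -11).
Gauss-Seidel: T = -(D+L)⁻¹U, row 0 first, T[0,2] = -(-6)/(21) = +0.2857; later rows by forward substitution.
  T[0,:] = [+0.0000  +0.2381  +0.2857]
  T[1,:] = [+0.0000  +0.0680  +0.3197]
  T[2,:] = [+0.0000  +0.0464  -0.0093]
moduli |λ_i(T)| = 0.1571, 0.0984, 0.0000.
ρ = 0.1571; 0.1571 < 1 ⇒ converges.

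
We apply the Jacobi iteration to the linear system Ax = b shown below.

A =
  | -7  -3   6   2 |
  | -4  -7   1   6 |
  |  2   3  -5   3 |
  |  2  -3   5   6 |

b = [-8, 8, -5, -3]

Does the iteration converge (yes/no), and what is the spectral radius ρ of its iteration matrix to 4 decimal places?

Write A = D+L+U with D = diag(-7, -7, -5, 6).
T_J = -D⁻¹(L+U): T[3,0] = -(2)/(6) = -0.3333; T[3,3] = 0.
  T[0,:] = [+0.0000 -0.4286 +0.8571 +0.2857]
  T[1,:] = [-0.5714 +0.0000 +0.1429 +0.8571]
  T[2,:] = [+0.4000 +0.6000 +0.0000 +0.6000]
  T[3,:] = [-0.3333 +0.5000 -0.8333 +0.0000]
eigenvalue magnitudes: 1.1250, 0.9304, 0.9304, 0.0880.
spectral radius ρ = 1.1250; 1.1250 > 1 ⇒ diverges.

no, ρ = 1.1250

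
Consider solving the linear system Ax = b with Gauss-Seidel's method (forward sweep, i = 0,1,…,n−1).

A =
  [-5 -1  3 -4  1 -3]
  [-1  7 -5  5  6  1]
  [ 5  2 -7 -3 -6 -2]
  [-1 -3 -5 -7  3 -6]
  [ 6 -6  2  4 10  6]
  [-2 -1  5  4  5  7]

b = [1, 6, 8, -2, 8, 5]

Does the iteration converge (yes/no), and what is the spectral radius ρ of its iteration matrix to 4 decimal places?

no, ρ = 1.6452

Split A = D + L + U, D = diag(-5, 7, -7, -7, 10, 7).
T_GS = -(D+L)⁻¹U: row 0 first, T[0,4] = -(1)/(-5) = +0.2000; later rows by forward substitution.
  T[0,:] = [+0.0000  -0.2000  +0.6000  -0.8000  +0.2000  -0.6000]
  T[1,:] = [+0.0000  -0.0286  +0.8000  -0.8286  -0.8286  -0.2286]
  T[2,:] = [+0.0000  -0.1510  +0.6571  -1.2367  -0.9510  -0.7796]
  T[3,:] = [+0.0000  +0.1487  -0.8980  +1.3528  +1.4344  -0.1166]
  T[4,:] = [+0.0000  +0.0736  +0.3478  -0.3109  -1.0007  -0.1746]
  T[5,:] = [+0.0000  -0.0909  +0.0810  -0.0145  +0.5132  +0.5441]
|eigenvalues of T|: 1.6452, 0.7317, 0.3310, 0.3310, 0.0341, 0.0000.
ρ = 1.6452; 1.6452 > 1, so it fails to converge.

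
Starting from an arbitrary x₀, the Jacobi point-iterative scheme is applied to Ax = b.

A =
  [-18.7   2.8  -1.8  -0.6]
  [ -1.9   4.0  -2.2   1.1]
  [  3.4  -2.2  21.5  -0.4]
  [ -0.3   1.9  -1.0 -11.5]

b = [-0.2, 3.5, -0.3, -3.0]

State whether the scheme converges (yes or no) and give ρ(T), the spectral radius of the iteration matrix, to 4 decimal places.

Diagonal D = diag(-18.7, 4, 21.5, -11.5); L, U strict lower/upper.
Jacobi: T = -D⁻¹(L+U), T[1,0] = -(-1.9)/(4) = +0.4750; T[1,1] = 0.
  T[0,:] = [+0.0000 +0.1497 -0.0963 -0.0321]
  T[1,:] = [+0.4750 +0.0000 +0.5500 -0.2750]
  T[2,:] = [-0.1581 +0.1023 +0.0000 +0.0186]
  T[3,:] = [-0.0261 +0.1652 -0.0870 +0.0000]
|λ(T)| sorted: 0.3758, 0.1684, 0.1684, 0.0506.
ρ(T) = max|λ| = 0.3758; 0.3758 < 1: convergent.

yes, ρ = 0.3758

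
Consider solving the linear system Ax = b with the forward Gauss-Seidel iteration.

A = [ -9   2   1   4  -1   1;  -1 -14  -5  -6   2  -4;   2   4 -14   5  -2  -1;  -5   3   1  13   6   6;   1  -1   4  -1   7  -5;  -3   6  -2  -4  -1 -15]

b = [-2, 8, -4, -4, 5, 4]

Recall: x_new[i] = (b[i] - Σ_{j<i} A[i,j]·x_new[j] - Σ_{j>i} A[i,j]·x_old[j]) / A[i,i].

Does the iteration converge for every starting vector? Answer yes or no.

yes

Write A = D+L+U with D = diag(-9, -14, -14, 13, 7, -15).
GS T = -(D+L)⁻¹U: row 0 first, T[0,5] = -(1)/(-9) = +0.1111; later rows by forward substitution.
  T[0,:] = [+0.0000 +0.2222 +0.1111 +0.4444 -0.1111 +0.1111]
  T[1,:] = [+0.0000 -0.0159 -0.3651 -0.4603 +0.1508 -0.2937]
  T[2,:] = [+0.0000 +0.0272 -0.0884 +0.2891 -0.1156 -0.1395]
  T[3,:] = [+0.0000 +0.0870 +0.1338 +0.2549 -0.5302 -0.3403]
  T[4,:] = [+0.0000 -0.0371 +0.0016 -0.2580 +0.0278 +0.6875]
  T[5,:] = [+0.0000 -0.0752 -0.1922 -0.3623 +0.2375 -0.0762]
eigenvalue magnitudes: 0.8792, 0.3178, 0.2968, 0.2968, 0.0759, 0.0000.
spectral radius ρ = 0.8792; 0.8792 < 1, so it converges for any x₀.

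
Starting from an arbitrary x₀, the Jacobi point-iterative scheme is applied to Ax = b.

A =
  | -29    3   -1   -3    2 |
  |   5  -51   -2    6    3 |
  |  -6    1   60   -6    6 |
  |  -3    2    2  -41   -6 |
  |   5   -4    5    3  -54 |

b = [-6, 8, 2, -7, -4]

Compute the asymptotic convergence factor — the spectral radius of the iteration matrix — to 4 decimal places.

Split A = D + L + U, D = diag(-29, -51, 60, -41, -54).
Jacobi T = -D⁻¹(L+U): T[4,0] = -(5)/(-54) = +0.0926; T[4,4] = 0.
  T[0,:] = [+0.0000, +0.1034, -0.0345, -0.1034, +0.0690]
  T[1,:] = [+0.0980, +0.0000, -0.0392, +0.1176, +0.0588]
  T[2,:] = [+0.1000, -0.0167, +0.0000, +0.1000, -0.1000]
  T[3,:] = [-0.0732, +0.0488, +0.0488, +0.0000, -0.1463]
  T[4,:] = [+0.0926, -0.0741, +0.0926, +0.0556, +0.0000]
|roots of det(T-λI)|: 0.1765, 0.1270, 0.1270, 0.1202, 0.0801.
ρ(T) = max|λ| = 0.1765; 0.1765 < 1: convergent.

0.1765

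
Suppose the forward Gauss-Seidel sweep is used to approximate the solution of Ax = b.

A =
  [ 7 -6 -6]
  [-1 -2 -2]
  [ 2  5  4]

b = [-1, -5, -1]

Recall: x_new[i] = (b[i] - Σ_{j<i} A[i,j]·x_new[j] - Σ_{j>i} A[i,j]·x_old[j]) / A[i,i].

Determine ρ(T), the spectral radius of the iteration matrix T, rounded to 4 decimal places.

Let D = diag(7, -2, 4); L, U the strict triangles.
T_GS = -(D+L)⁻¹U: row 0 first, T[0,1] = -(-6)/(7) = +0.8571; later rows by forward substitution.
  T[0,:] = [+0.0000, +0.8571, +0.8571]
  T[1,:] = [+0.0000, -0.4286, -1.4286]
  T[2,:] = [+0.0000, +0.1071, +1.3571]
|λ(T)| sorted: 1.2669, 0.3383, 0.0000.
ρ = 1.2669; 1.2669 > 1 ⇒ diverges.

1.2669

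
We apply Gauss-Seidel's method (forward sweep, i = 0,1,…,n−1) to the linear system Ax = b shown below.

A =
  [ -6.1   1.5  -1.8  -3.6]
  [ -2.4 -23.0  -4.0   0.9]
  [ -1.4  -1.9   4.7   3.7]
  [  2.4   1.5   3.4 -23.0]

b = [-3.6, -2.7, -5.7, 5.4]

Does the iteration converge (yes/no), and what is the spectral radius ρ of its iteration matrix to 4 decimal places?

yes, ρ = 0.3770

A = D + L + U where D = diag(-6.1, -23, 4.7, -23).
T_GS = -(D+L)⁻¹U: row 0 first, T[0,3] = -(-3.6)/(-6.1) = -0.5902; later rows by forward substitution.
  T[0,:] = [+0.0000, +0.2459, -0.2951, -0.5902]
  T[1,:] = [+0.0000, -0.0257, -0.1431, +0.1007]
  T[2,:] = [+0.0000, +0.0629, -0.1458, -0.9223]
  T[3,:] = [+0.0000, +0.0333, -0.0617, -0.1914]
|eigenvalues of T|: 0.3770, 0.1039, 0.0897, 0.0000.
ρ(T) = max|λ| = 0.3770; 0.3770 < 1: convergent.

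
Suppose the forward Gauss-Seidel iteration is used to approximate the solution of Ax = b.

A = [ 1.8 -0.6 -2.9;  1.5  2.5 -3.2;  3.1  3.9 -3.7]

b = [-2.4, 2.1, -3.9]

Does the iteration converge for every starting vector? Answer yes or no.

Write A = D+L+U with D = diag(1.8, 2.5, -3.7).
Gauss-Seidel: T = -(D+L)⁻¹U, row 0 first, T[0,1] = -(-0.6)/(1.8) = +0.3333; later rows by forward substitution.
  T[0,:] = [+0.0000  +0.3333  +1.6111]
  T[1,:] = [+0.0000  -0.2000  +0.3133]
  T[2,:] = [+0.0000  +0.0685  +1.6801]
moduli |λ_i(T)| = 1.6915, 0.2113, 0.0000.
spectral radius ρ = 1.6915; 1.6915 > 1, so it fails to converge.

no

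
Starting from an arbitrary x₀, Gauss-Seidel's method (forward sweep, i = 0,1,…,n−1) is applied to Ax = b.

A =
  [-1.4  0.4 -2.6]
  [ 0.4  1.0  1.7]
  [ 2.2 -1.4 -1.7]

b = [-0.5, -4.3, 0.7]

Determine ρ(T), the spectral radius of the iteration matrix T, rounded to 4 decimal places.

1.2099

Split A = D + L + U, D = diag(-1.4, 1, -1.7).
Gauss-Seidel: T = -(D+L)⁻¹U, row 0 first, T[0,1] = -(0.4)/(-1.4) = +0.2857; later rows by forward substitution.
  T[0,:] = [+0.0000 +0.2857 -1.8571]
  T[1,:] = [+0.0000 -0.1143 -0.9571]
  T[2,:] = [+0.0000 +0.4639 -1.6151]
|eigenvalues of T|: 1.2099, 0.5195, 0.0000.
spectral radius ρ = 1.2099; 1.2099 > 1: divergent.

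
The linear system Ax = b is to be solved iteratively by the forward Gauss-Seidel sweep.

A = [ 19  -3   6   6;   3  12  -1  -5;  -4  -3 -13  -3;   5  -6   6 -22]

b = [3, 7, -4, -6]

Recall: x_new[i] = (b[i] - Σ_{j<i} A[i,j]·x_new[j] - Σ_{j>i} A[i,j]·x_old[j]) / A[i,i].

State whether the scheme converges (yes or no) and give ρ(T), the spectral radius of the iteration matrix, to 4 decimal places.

yes, ρ = 0.3762

Diagonal D = diag(19, 12, -13, -22); L, U strict lower/upper.
Gauss-Seidel: T = -(D+L)⁻¹U, row 0 first, T[0,2] = -(6)/(19) = -0.3158; later rows by forward substitution.
  T[0,:] = [+0.0000, +0.1579, -0.3158, -0.3158]
  T[1,:] = [+0.0000, -0.0395, +0.1623, +0.4956]
  T[2,:] = [+0.0000, -0.0395, +0.0597, -0.2480]
  T[3,:] = [+0.0000, +0.0359, -0.0997, -0.2746]
eigenvalue magnitudes: 0.3762, 0.1043, 0.0176, 0.0000.
ρ(T) = max|λ| = 0.3762; 0.3762 < 1 ⇒ converges.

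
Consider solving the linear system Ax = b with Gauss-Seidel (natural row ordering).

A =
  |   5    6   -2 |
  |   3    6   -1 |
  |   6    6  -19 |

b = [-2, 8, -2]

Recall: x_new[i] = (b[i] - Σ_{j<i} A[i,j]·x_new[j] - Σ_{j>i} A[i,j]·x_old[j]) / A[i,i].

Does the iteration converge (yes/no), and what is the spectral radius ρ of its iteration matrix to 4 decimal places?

yes, ρ = 0.6127

Write A = D+L+U with D = diag(5, 6, -19).
GS T = -(D+L)⁻¹U: row 0 first, T[0,2] = -(-2)/(5) = +0.4000; later rows by forward substitution.
  T[0,:] = [+0.0000, -1.2000, +0.4000]
  T[1,:] = [+0.0000, +0.6000, -0.0333]
  T[2,:] = [+0.0000, -0.1895, +0.1158]
|eigenvalues of T|: 0.6127, 0.1031, 0.0000.
ρ = 0.6127; 0.6127 < 1: convergent.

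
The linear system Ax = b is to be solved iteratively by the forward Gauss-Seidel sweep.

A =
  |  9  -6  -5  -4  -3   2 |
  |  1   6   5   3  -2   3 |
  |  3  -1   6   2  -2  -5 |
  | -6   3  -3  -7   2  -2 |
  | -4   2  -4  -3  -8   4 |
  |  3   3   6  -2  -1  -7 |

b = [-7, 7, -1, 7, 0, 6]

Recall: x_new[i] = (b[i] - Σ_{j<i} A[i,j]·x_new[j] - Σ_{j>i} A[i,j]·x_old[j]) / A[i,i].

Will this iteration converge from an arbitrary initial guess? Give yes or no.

Write A = D+L+U with D = diag(9, 6, 6, -7, -8, -7).
T_GS = -(D+L)⁻¹U: row 0 first, T[0,5] = -(2)/(9) = -0.2222; later rows by forward substitution.
  T[0,:] = [+0.0000  +0.6667  +0.5556  +0.4444  +0.3333  -0.2222]
  T[1,:] = [+0.0000  -0.1111  -0.9259  -0.5741  +0.2778  -0.4630]
  T[2,:] = [+0.0000  -0.3519  -0.4321  -0.6512  +0.2130  +0.8673]
  T[3,:] = [+0.0000  -0.4683  -0.6878  -0.3479  +0.0278  -0.6653]
  T[4,:] = [+0.0000  -0.0096  -0.0353  +0.0903  -0.2141  +0.3112]
  T[5,:] = [+0.0000  +0.0717  -0.3275  -0.5273  +0.4671  +0.5954]
|roots of det(T-λI)|: 1.5118, 0.7085, 0.7085, 0.3576, 0.0418, 0.0000.
ρ(T) = max|λ| = 1.5118; 1.5118 > 1: divergent.

no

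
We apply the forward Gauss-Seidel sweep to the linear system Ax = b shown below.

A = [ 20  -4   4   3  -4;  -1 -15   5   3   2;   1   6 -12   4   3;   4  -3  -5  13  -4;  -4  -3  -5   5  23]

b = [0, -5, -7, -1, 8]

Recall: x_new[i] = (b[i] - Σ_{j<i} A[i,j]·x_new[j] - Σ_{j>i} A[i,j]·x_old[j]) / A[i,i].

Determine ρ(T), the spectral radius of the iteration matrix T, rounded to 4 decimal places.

Write A = D+L+U with D = diag(20, -15, -12, 13, 23).
Gauss-Seidel: T = -(D+L)⁻¹U, row 0 first, T[0,1] = -(-4)/(20) = +0.2000; later rows by forward substitution.
  T[0,:] = [+0.0000  +0.2000  -0.2000  -0.1500  +0.2000]
  T[1,:] = [+0.0000  -0.0133  +0.3467  +0.2100  +0.1200]
  T[2,:] = [+0.0000  +0.0100  +0.1567  +0.4258  +0.3267]
  T[3,:] = [+0.0000  -0.0608  +0.2018  +0.2584  +0.3995]
  T[4,:] = [+0.0000  +0.0484  +0.0006  +0.0377  +0.0346]
|λ(T)| sorted: 0.5323, 0.1647, 0.1165, 0.1165, 0.0000.
ρ = 0.5323; 0.5323 < 1 ⇒ converges.

0.5323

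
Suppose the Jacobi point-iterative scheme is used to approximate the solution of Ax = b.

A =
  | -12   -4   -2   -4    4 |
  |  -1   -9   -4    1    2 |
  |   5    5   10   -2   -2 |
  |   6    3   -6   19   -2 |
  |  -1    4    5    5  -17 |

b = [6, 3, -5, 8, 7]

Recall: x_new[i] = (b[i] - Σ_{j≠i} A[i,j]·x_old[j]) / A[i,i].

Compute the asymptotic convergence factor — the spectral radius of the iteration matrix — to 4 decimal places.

Write A = D+L+U with D = diag(-12, -9, 10, 19, -17).
Jacobi T = -D⁻¹(L+U): T[2,1] = -(5)/(10) = -0.5000; T[2,2] = 0.
  T[0,:] = [+0.0000 -0.3333 -0.1667 -0.3333 +0.3333]
  T[1,:] = [-0.1111 +0.0000 -0.4444 +0.1111 +0.2222]
  T[2,:] = [-0.5000 -0.5000 +0.0000 +0.2000 +0.2000]
  T[3,:] = [-0.3158 -0.1579 +0.3158 +0.0000 +0.1053]
  T[4,:] = [-0.0588 +0.2353 +0.2941 +0.2941 +0.0000]
|roots of det(T-λI)|: 0.8436, 0.5504, 0.3297, 0.2506, 0.2140.
spectral radius ρ = 0.8436; 0.8436 < 1 ⇒ converges.

0.8436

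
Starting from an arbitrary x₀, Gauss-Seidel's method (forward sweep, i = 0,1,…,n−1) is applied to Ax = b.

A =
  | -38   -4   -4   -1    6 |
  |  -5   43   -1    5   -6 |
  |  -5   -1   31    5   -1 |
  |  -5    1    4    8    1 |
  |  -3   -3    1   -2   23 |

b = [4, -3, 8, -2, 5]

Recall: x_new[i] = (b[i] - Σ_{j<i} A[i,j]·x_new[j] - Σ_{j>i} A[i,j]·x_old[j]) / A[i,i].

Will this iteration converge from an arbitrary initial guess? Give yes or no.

Diagonal D = diag(-38, 43, 31, 8, 23); L, U strict lower/upper.
Gauss-Seidel: T = -(D+L)⁻¹U, row 0 first, T[0,2] = -(-4)/(-38) = -0.1053; later rows by forward substitution.
  T[0,:] = [+0.0000  -0.1053  -0.1053  -0.0263  +0.1579]
  T[1,:] = [+0.0000  -0.0122  +0.0110  -0.1193  +0.1579]
  T[2,:] = [+0.0000  -0.0174  -0.0166  -0.1694  +0.0628]
  T[3,:] = [+0.0000  -0.0556  -0.0589  +0.0832  -0.0775]
  T[4,:] = [+0.0000  -0.0194  -0.0167  -0.0044  +0.0317]
|roots of det(T-λI)|: 0.1540, 0.0919, 0.0364, 0.0125, 0.0000.
ρ = 0.1540; 0.1540 < 1, so it converges for any x₀.

yes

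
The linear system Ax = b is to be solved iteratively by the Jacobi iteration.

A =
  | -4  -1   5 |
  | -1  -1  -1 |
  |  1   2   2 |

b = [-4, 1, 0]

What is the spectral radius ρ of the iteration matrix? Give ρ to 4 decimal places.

Diagonal D = diag(-4, -1, 2); L, U strict lower/upper.
T_J = -D⁻¹(L+U): T[0,1] = -(-1)/(-4) = -0.2500; T[0,0] = 0.
  T[0,:] = [+0.0000, -0.2500, +1.2500]
  T[1,:] = [-1.0000, +0.0000, -1.0000]
  T[2,:] = [-0.5000, -1.0000, +0.0000]
moduli |λ_i(T)| = 1.2383, 0.9531, 0.9531.
spectral radius ρ = 1.2383; 1.2383 > 1, so it fails to converge.

1.2383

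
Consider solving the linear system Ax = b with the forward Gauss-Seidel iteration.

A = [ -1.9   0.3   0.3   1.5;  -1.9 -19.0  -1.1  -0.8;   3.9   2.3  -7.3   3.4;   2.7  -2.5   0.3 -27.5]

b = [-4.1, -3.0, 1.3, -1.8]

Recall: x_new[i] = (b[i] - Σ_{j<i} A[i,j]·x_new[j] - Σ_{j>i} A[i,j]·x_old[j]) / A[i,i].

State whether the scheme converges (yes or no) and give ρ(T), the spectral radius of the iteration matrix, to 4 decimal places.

yes, ρ = 0.1749

Split A = D + L + U, D = diag(-1.9, -19, -7.3, -27.5).
GS T = -(D+L)⁻¹U: row 0 first, T[0,3] = -(1.5)/(-1.9) = +0.7895; later rows by forward substitution.
  T[0,:] = [+0.0000  +0.1579  +0.1579  +0.7895]
  T[1,:] = [+0.0000  -0.0158  -0.0737  -0.1211]
  T[2,:] = [+0.0000  +0.0794  +0.0611  +0.8494]
  T[3,:] = [+0.0000  +0.0178  +0.0229  +0.0978]
|λ(T)| sorted: 0.1749, 0.0673, 0.0355, 0.0000.
ρ(T) = max|λ| = 0.1749; 0.1749 < 1: convergent.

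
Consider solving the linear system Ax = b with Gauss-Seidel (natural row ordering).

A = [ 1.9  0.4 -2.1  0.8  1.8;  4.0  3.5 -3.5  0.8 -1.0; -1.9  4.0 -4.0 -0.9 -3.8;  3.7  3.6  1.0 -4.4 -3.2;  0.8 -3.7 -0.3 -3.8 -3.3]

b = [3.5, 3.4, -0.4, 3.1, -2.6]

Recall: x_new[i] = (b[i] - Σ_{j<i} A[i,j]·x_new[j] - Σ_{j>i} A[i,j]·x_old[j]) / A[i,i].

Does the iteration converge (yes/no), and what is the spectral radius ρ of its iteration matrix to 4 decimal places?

no, ρ = 1.2982

Let D = diag(1.9, 3.5, -4, -4.4, -3.3); L, U the strict triangles.
T_GS = -(D+L)⁻¹U: row 0 first, T[0,2] = -(-2.1)/(1.9) = +1.1053; later rows by forward substitution.
  T[0,:] = [+0.0000 -0.2105 +1.1053 -0.4211 -0.9474]
  T[1,:] = [+0.0000 +0.2406 -0.2632 +0.2526 +1.3684]
  T[2,:] = [+0.0000 +0.3406 -0.7882 +0.2276 +0.8684]
  T[3,:] = [+0.0000 +0.0972 +0.5350 -0.0956 -0.2069]
  T[4,:] = [+0.0000 -0.4637 +0.0186 -0.2959 -1.6046]
|roots of det(T-λI)|: 1.2982, 0.7424, 0.1491, 0.0581, 0.0000.
ρ(T) = max|λ| = 1.2982; 1.2982 > 1: divergent.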